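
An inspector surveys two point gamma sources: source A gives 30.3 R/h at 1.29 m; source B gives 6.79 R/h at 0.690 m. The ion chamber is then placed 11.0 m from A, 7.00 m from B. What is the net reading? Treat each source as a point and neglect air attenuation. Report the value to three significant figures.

0.483 R/h

Each source contributes Iᵢ·(dᵢ/rᵢ)²; contributions add.
A: 30.3 × (1.29/11.0)² = 0.4167 R/h
B: 6.79 × (0.690/7.00)² = 0.06597 R/h
Total = 0.4167 + 0.06597 = 0.4827 R/h.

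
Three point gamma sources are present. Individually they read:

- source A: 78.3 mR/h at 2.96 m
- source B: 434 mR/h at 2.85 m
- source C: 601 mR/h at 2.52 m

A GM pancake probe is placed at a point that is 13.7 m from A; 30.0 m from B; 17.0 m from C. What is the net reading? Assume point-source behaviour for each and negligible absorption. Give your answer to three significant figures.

By superposition, sum each source's inverse-square contribution:
A: 78.3 × (2.96/13.7)² = 3.655 mR/h
B: 434 × (2.85/30.0)² = 3.917 mR/h
C: 601 × (2.52/17.0)² = 13.21 mR/h
Total = 3.655 + 3.917 + 13.21 = 20.78 mR/h.

20.8 mR/h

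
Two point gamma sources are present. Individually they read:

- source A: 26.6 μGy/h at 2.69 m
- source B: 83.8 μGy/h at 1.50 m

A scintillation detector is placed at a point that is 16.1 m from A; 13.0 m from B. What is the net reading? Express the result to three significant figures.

1.86 μGy/h

By superposition, sum each source's inverse-square contribution:
A: 26.6 × (2.69/16.1)² = 0.7426 μGy/h
B: 83.8 × (1.50/13.0)² = 1.116 μGy/h
Total = 0.7426 + 1.116 = 1.859 μGy/h.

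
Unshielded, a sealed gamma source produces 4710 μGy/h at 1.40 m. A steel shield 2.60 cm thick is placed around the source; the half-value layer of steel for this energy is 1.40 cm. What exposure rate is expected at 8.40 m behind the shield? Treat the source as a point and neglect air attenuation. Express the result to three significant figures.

Distance alone: (1.40/8.40)² = 0.02778, so 4710 × 0.02778 = 130.8 μGy/h.
Shield: 2.60/1.40 = 1.857 half-value layers → attenuation 2^(−1.857) = 0.2760.
Combined: 130.8 × 0.2760 = 36.10 μGy/h.

36.1 μGy/h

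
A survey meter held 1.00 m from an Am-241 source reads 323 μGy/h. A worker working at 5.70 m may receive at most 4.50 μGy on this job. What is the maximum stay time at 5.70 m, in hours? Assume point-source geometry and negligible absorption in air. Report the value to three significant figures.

0.453 h

Applying the 1/r² law, rate at 5.70 m:
323 × (1.00/5.70)² = 323 × 0.03078 = 9.942 μGy/h.
Stay time = 4.50 μGy ÷ 9.942 μGy/h = 0.4526 h.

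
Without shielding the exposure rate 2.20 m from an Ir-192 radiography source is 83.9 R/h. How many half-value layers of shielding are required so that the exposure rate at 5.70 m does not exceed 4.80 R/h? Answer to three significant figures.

1.38 half-value layers

At 5.70 m, distance alone gives (2.20/5.70)² = 0.1490, so 83.9 × 0.1490 = 12.50 R/h.
Further attenuation needed: 12.50/4.80 = 2.604.
n = log₂(2.604) = 1.381 half-value layers.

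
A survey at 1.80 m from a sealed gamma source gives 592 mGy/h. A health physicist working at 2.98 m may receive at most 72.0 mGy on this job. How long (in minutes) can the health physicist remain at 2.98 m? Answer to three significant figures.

20.0 min

Intensity scales as (d₁/d₂)², so rate at 2.98 m:
592 × (1.80/2.98)² = 592 × 0.3648 = 216.0 mGy/h.
Stay time = 72.0 mGy ÷ 216.0 mGy/h = 0.3333 h = 20.00 min.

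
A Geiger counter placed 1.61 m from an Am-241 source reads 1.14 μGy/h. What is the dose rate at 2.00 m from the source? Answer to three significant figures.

0.739 μGy/h

Using I₁d₁² = I₂d₂², scaling from 1.61 m to 2.00 m:
1.14 × (1.61/2.00)² = 1.14 × 0.6480 = 0.7387 μGy/h.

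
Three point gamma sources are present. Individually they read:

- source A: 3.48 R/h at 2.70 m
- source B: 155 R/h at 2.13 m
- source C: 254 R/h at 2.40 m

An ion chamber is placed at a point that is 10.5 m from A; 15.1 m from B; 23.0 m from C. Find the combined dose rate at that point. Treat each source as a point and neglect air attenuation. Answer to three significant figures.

6.08 R/h

By superposition, sum each source's inverse-square contribution:
A: 3.48 × (2.70/10.5)² = 0.2301 R/h
B: 155 × (2.13/15.1)² = 3.084 R/h
C: 254 × (2.40/23.0)² = 2.766 R/h
Total = 0.2301 + 3.084 + 2.766 = 6.080 R/h.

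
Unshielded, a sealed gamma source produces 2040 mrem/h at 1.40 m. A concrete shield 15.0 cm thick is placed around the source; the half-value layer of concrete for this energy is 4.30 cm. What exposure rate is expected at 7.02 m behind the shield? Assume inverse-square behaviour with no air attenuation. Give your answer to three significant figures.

Distance alone: 2040 × (1.40/7.02)² = 2040 × 0.03977 = 81.13 mrem/h.
Shield: 15.0/4.30 = 3.488 half-value layers → attenuation 2^(−3.488) = 0.08913.
Combined: 81.13 × 0.08913 = 7.231 mrem/h.

7.23 mrem/h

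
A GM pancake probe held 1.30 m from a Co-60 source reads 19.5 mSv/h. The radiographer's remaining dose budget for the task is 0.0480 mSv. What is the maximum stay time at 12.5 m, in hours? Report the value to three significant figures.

Using I₁d₁² = I₂d₂², rate at 12.5 m:
(1.30/12.5)² = 0.01082, so 19.5 × 0.01082 = 0.2110 mSv/h.
Stay time = 0.0480 mSv ÷ 0.2110 mSv/h = 0.2275 h.

0.228 h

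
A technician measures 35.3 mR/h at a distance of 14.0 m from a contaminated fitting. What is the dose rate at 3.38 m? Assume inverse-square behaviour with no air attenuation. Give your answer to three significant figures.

Since intensity falls as 1/r², the rate at 3.38 m is
35.3 × (14.0/3.38)² = 35.3 × 17.16 = 605.7 mR/h.

606 mR/h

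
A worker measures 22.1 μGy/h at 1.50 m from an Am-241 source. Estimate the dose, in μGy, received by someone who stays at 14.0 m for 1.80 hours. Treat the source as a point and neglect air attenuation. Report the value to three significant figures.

Intensity scales as (d₁/d₂)², so rate at 14.0 m:
22.1 × (1.50/14.0)² = 22.1 × 0.01148 = 0.2537 μGy/h.
Dose = rate × time = 0.2537 μGy/h × 1.800 h = 0.4567 μGy.

0.457 μGy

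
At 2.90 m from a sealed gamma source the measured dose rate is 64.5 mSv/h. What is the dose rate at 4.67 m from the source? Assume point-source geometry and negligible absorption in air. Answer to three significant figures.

24.9 mSv/h

Since intensity falls as 1/r², scaling from 2.90 m to 4.67 m:
64.5 × (2.90/4.67)² = 64.5 × 0.3856 = 24.87 mSv/h.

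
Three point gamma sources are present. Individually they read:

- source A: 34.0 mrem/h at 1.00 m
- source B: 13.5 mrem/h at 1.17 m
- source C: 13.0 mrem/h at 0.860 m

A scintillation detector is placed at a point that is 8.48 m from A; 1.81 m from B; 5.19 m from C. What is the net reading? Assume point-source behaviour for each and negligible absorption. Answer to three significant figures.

6.47 mrem/h

Each source contributes Iᵢ·(dᵢ/rᵢ)²; contributions add.
A: 34.0 × (1.00/8.48)² = 0.4728 mrem/h
B: 13.5 × (1.17/1.81)² = 5.641 mrem/h
C: 13.0 × (0.860/5.19)² = 0.3569 mrem/h
Total = 0.4728 + 5.641 + 0.3569 = 6.471 mrem/h.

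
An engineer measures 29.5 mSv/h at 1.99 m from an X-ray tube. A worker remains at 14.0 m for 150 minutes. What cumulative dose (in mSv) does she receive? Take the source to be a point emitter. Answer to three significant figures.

1.49 mSv

Since intensity falls as 1/r², rate at 14.0 m:
29.5 × (1.99/14.0)² = 29.5 × 0.02020 = 0.5959 mSv/h.
Dose = rate × time = 0.5959 mSv/h × 2.500 h = 1.490 mSv.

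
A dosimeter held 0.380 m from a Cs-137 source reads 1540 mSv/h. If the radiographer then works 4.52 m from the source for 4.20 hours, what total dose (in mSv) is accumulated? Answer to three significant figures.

45.7 mSv

Applying the 1/r² law, rate at 4.52 m:
1540 × (0.380/4.52)² = 1540 × 0.007068 = 10.88 mSv/h.
Dose = rate × time = 10.88 mSv/h × 4.200 h = 45.70 mSv.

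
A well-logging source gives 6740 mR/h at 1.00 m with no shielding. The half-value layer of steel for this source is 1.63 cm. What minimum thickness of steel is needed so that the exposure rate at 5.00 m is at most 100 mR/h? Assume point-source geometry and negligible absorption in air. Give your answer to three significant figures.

At 5.00 m, distance alone gives 6740 × (1.00/5.00)² = 6740 × 0.04000 = 269.6 mR/h.
Further attenuation needed: 269.6/100 = 2.696.
n = log₂(2.696) = 1.431 half-value layers.
Thickness = 1.431 × 1.63 cm = 2.333 cm.

2.33 cm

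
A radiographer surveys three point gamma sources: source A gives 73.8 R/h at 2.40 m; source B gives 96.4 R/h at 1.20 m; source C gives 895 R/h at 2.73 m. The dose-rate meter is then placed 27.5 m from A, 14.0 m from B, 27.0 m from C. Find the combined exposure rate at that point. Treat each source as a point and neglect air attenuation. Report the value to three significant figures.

Each source contributes Iᵢ·(dᵢ/rᵢ)²; contributions add.
A: 73.8 × (2.40/27.5)² = 0.5621 R/h
B: 96.4 × (1.20/14.0)² = 0.7082 R/h
C: 895 × (2.73/27.0)² = 9.150 R/h
Total = 0.5621 + 0.7082 + 9.150 = 10.42 R/h.

10.4 R/h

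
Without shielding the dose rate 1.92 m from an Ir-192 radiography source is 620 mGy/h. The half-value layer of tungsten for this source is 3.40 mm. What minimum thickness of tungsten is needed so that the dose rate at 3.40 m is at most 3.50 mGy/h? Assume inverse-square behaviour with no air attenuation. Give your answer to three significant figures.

At 3.40 m, distance alone gives (1.92/3.40)² = 0.3189, so 620 × 0.3189 = 197.7 mGy/h.
Further attenuation needed: 197.7/3.50 = 56.49.
n = log₂(56.49) = 5.820 half-value layers.
Thickness = 5.820 × 3.40 mm = 19.79 mm.

19.8 mm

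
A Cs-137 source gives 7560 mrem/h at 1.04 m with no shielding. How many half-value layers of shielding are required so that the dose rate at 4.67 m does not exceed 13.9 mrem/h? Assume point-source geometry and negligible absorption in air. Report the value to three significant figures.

At 4.67 m, distance alone gives (1.04/4.67)² = 0.04959, so 7560 × 0.04959 = 374.9 mrem/h.
Further attenuation needed: 374.9/13.9 = 26.97.
n = log₂(26.97) = 4.753 half-value layers.

4.75 half-value layers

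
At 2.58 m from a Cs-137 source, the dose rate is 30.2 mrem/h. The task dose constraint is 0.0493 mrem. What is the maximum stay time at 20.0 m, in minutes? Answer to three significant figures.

5.89 min

Applying the 1/r² law, rate at 20.0 m:
(2.58/20.0)² = 0.01664, so 30.2 × 0.01664 = 0.5025 mrem/h.
Stay time = 0.0493 mrem ÷ 0.5025 mrem/h = 0.09811 h = 5.887 min.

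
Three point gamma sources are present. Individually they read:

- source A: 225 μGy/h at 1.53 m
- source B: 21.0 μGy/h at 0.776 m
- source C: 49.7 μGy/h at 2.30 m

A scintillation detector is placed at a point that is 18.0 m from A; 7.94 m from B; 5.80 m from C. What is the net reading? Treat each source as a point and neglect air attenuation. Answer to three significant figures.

Each source contributes Iᵢ·(dᵢ/rᵢ)²; contributions add.
A: 225 × (1.53/18.0)² = 1.626 μGy/h
B: 21.0 × (0.776/7.94)² = 0.2006 μGy/h
C: 49.7 × (2.30/5.80)² = 7.815 μGy/h
Total = 1.626 + 0.2006 + 7.815 = 9.642 μGy/h.

9.64 μGy/h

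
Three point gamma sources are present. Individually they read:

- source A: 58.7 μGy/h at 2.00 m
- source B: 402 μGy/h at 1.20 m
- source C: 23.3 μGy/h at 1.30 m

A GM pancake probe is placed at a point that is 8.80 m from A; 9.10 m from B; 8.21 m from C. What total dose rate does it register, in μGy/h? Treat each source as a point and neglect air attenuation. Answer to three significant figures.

10.6 μGy/h

Each source contributes Iᵢ·(dᵢ/rᵢ)²; contributions add.
A: 58.7 × (2.00/8.80)² = 3.032 μGy/h
B: 402 × (1.20/9.10)² = 6.990 μGy/h
C: 23.3 × (1.30/8.21)² = 0.5842 μGy/h
Total = 3.032 + 6.990 + 0.5842 = 10.61 μGy/h.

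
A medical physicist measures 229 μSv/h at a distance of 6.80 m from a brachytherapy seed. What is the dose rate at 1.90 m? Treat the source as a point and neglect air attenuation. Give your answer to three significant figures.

Intensity scales as (d₁/d₂)², so the rate at 1.90 m is
(6.80/1.90)² = 12.81, so 229 × 12.81 = 2933 μSv/h.

2930 μSv/h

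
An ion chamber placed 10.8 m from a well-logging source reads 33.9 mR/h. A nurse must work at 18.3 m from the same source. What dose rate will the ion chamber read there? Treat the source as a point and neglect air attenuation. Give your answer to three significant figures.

11.8 mR/h

By the inverse-square law, scaling from 10.8 m to 18.3 m:
(10.8/18.3)² = 0.3483, so 33.9 × 0.3483 = 11.81 mR/h.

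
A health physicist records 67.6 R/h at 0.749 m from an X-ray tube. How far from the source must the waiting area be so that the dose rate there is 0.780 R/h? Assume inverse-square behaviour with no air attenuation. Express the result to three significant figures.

6.97 m

By the inverse-square law, d₂ = d₁·√(I₁/I₂).
I₁/I₂ = 67.6/0.780 = 86.67, so d₂ = 0.749 × √86.67 = 6.973 m.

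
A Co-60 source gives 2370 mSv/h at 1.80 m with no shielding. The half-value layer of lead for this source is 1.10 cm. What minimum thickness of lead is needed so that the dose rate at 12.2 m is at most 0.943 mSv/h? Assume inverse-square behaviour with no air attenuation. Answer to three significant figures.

6.35 cm

At 12.2 m, distance alone gives 2370 × (1.80/12.2)² = 2370 × 0.02177 = 51.59 mSv/h.
Further attenuation needed: 51.59/0.943 = 54.71.
n = log₂(54.71) = 5.774 half-value layers.
Thickness = 5.774 × 1.10 cm = 6.351 cm.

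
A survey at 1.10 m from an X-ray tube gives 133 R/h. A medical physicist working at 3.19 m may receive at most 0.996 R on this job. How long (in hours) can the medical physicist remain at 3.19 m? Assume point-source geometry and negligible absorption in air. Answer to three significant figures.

By the inverse-square law, rate at 3.19 m:
(1.10/3.19)² = 0.1189, so 133 × 0.1189 = 15.81 R/h.
Stay time = 0.996 R ÷ 15.81 R/h = 0.06300 h.

0.0630 h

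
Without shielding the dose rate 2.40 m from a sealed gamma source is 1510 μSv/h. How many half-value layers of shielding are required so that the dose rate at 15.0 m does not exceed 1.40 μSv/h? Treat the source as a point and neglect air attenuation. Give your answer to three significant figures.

4.79 half-value layers

At 15.0 m, distance alone gives (2.40/15.0)² = 0.02560, so 1510 × 0.02560 = 38.66 μSv/h.
Further attenuation needed: 38.66/1.40 = 27.61.
n = log₂(27.61) = 4.787 half-value layers.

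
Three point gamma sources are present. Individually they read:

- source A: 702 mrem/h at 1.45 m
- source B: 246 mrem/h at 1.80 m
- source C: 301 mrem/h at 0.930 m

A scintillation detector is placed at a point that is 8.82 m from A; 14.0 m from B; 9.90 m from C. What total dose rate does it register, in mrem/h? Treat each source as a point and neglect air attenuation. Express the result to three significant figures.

25.7 mrem/h

By superposition, sum each source's inverse-square contribution:
A: 702 × (1.45/8.82)² = 18.97 mrem/h
B: 246 × (1.80/14.0)² = 4.067 mrem/h
C: 301 × (0.930/9.90)² = 2.656 mrem/h
Total = 18.97 + 4.067 + 2.656 = 25.69 mrem/h.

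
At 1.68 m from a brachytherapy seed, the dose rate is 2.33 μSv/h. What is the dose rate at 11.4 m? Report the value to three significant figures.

Using I₁d₁² = I₂d₂², the rate at 11.4 m is
2.33 × (1.68/11.4)² = 2.33 × 0.02172 = 0.05061 μSv/h.

0.0506 μSv/h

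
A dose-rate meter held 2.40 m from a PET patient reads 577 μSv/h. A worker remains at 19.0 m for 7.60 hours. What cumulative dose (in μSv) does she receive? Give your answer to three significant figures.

70.0 μSv

Since intensity falls as 1/r², rate at 19.0 m:
577 × (2.40/19.0)² = 577 × 0.01596 = 9.209 μSv/h.
Dose = rate × time = 9.209 μSv/h × 7.600 h = 69.99 μSv.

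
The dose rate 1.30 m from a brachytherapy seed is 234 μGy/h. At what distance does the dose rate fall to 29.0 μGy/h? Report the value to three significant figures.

3.69 m

Using I₁d₁² = I₂d₂², d₂ = d₁·√(I₁/I₂).
I₁/I₂ = 234/29.0 = 8.069, so d₂ = 1.30 × √8.069 = 3.693 m.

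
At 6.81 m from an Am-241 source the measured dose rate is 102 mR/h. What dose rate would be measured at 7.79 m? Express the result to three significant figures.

Intensity scales as (d₁/d₂)², so scaling from 6.81 m to 7.79 m:
102 × (6.81/7.79)² = 102 × 0.7642 = 77.95 mR/h.

78.0 mR/h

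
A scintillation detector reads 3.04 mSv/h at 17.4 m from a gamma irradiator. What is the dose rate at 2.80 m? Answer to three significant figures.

Using I₁d₁² = I₂d₂², the rate at 2.80 m is
3.04 × (17.4/2.80)² = 3.04 × 38.62 = 117.4 mSv/h.

117 mSv/h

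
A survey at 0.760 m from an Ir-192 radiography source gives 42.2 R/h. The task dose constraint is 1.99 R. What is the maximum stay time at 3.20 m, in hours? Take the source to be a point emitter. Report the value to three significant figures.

0.836 h

Intensity scales as (d₁/d₂)², so rate at 3.20 m:
(0.760/3.20)² = 0.05641, so 42.2 × 0.05641 = 2.381 R/h.
Stay time = 1.99 R ÷ 2.381 R/h = 0.8358 h.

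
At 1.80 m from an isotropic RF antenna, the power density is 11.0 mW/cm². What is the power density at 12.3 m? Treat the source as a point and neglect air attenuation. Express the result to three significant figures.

0.236 mW/cm²

Using I₁d₁² = I₂d₂², the rate at 12.3 m is
11.0 × (1.80/12.3)² = 11.0 × 0.02142 = 0.2356 mW/cm².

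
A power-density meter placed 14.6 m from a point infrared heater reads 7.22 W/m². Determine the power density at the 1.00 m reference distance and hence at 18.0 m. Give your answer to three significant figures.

Applying the 1/r² law,
At 1.00 m: (14.6/1.00)² = 213.2, so 7.22 × 213.2 = 1539 W/m²
At 18.0 m: (1.00/18.0)² = 0.003086, so 1539 × 0.003086 = 4.749 W/m².

1540 W/m²; 4.75 W/m²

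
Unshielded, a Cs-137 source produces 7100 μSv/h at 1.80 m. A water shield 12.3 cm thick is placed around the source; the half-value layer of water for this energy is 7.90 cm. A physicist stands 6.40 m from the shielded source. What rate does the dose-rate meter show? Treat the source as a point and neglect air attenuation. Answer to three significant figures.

191 μSv/h

Distance alone: 7100 × (1.80/6.40)² = 7100 × 0.07910 = 561.6 μSv/h.
Shield: 12.3/7.90 = 1.557 half-value layers → attenuation 2^(−1.557) = 0.3399.
Combined: 561.6 × 0.3399 = 190.9 μSv/h.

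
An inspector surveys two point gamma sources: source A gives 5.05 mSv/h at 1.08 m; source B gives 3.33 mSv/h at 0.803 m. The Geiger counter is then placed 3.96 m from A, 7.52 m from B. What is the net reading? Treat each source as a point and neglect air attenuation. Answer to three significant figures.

0.414 mSv/h

Each source contributes Iᵢ·(dᵢ/rᵢ)²; contributions add.
A: 5.05 × (1.08/3.96)² = 0.3756 mSv/h
B: 3.33 × (0.803/7.52)² = 0.03797 mSv/h
Total = 0.3756 + 0.03797 = 0.4136 mSv/h.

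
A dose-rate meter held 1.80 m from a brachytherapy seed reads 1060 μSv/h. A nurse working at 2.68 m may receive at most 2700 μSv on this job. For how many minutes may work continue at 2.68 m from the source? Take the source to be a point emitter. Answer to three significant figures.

By the inverse-square law, rate at 2.68 m:
(1.80/2.68)² = 0.4511, so 1060 × 0.4511 = 478.2 μSv/h.
Stay time = 2700 μSv ÷ 478.2 μSv/h = 5.646 h = 338.8 min.

339 min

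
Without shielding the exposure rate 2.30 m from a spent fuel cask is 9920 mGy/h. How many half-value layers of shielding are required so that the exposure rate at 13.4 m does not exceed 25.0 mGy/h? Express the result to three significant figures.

3.55 half-value layers

At 13.4 m, distance alone gives (2.30/13.4)² = 0.02946, so 9920 × 0.02946 = 292.2 mGy/h.
Further attenuation needed: 292.2/25.0 = 11.69.
n = log₂(11.69) = 3.547 half-value layers.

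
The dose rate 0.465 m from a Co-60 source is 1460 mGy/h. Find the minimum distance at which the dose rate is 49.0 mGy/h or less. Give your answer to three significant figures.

By the inverse-square law, d₂ = d₁·√(I₁/I₂).
I₁/I₂ = 1460/49.0 = 29.80, so d₂ = 0.465 × √29.80 = 2.538 m.

2.54 m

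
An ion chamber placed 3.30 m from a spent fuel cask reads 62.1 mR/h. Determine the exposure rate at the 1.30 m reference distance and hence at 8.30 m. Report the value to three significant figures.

400 mR/h; 9.82 mR/h

By the inverse-square law,
At 1.30 m: (3.30/1.30)² = 6.444, so 62.1 × 6.444 = 400.2 mR/h
At 8.30 m: 400.2 × (1.30/8.30)² = 400.2 × 0.02453 = 9.817 mR/h.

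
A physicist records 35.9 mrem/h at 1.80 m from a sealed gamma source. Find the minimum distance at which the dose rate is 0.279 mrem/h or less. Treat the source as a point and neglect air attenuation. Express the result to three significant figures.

Since intensity falls as 1/r², d₂ = d₁·√(I₁/I₂).
I₁/I₂ = 35.9/0.279 = 128.7, so d₂ = 1.80 × √128.7 = 20.42 m.

20.4 m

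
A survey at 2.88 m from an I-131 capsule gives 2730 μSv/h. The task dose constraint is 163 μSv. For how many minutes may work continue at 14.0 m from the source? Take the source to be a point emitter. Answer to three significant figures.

84.7 min

Using I₁d₁² = I₂d₂², rate at 14.0 m:
(2.88/14.0)² = 0.04232, so 2730 × 0.04232 = 115.5 μSv/h.
Stay time = 163 μSv ÷ 115.5 μSv/h = 1.411 h = 84.66 min.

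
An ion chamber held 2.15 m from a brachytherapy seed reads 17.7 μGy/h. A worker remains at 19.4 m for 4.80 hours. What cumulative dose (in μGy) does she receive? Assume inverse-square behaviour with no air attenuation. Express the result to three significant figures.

1.04 μGy

By the inverse-square law, rate at 19.4 m:
(2.15/19.4)² = 0.01228, so 17.7 × 0.01228 = 0.2174 μGy/h.
Dose = rate × time = 0.2174 μGy/h × 4.800 h = 1.044 μGy.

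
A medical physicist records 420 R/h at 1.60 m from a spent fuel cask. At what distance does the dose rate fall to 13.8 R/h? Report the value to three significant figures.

8.83 m

Since intensity falls as 1/r², d₂ = d₁·√(I₁/I₂).
I₁/I₂ = 420/13.8 = 30.43, so d₂ = 1.60 × √30.43 = 8.826 m.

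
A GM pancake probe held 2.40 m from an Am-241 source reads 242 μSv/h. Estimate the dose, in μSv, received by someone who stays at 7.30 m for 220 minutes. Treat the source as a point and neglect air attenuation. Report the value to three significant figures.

95.9 μSv

Since intensity falls as 1/r², rate at 7.30 m:
242 × (2.40/7.30)² = 242 × 0.1081 = 26.16 μSv/h.
Dose = rate × time = 26.16 μSv/h × 3.667 h = 95.93 μSv.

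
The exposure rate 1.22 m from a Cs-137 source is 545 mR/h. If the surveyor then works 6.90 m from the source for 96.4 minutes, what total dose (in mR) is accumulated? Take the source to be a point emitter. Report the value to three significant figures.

27.4 mR

Using I₁d₁² = I₂d₂², rate at 6.90 m:
(1.22/6.90)² = 0.03126, so 545 × 0.03126 = 17.04 mR/h.
Dose = rate × time = 17.04 mR/h × 1.607 h = 27.38 mR.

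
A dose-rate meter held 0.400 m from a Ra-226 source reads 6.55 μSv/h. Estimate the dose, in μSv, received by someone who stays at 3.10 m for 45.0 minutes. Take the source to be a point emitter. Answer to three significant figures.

Applying the 1/r² law, rate at 3.10 m:
(0.400/3.10)² = 0.01665, so 6.55 × 0.01665 = 0.1091 μSv/h.
Dose = rate × time = 0.1091 μSv/h × 0.7500 h = 0.08183 μSv.

0.0818 μSv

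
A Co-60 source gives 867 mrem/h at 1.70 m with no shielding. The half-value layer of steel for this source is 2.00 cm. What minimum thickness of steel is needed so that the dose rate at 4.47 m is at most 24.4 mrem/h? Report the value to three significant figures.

4.72 cm

At 4.47 m, distance alone gives 867 × (1.70/4.47)² = 867 × 0.1446 = 125.4 mrem/h.
Further attenuation needed: 125.4/24.4 = 5.139.
n = log₂(5.139) = 2.361 half-value layers.
Thickness = 2.361 × 2.00 cm = 4.722 cm.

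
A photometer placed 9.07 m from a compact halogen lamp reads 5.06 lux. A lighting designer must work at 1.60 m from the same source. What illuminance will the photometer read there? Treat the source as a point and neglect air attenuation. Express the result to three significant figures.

Using I₁d₁² = I₂d₂², scaling from 9.07 m to 1.60 m:
5.06 × (9.07/1.60)² = 5.06 × 32.13 = 162.6 lux.

163 lux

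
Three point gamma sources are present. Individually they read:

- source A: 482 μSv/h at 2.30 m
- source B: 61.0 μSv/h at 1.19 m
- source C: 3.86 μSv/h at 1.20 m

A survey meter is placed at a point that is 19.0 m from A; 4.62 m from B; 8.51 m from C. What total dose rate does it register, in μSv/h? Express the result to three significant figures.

11.2 μSv/h

By superposition, sum each source's inverse-square contribution:
A: 482 × (2.30/19.0)² = 7.063 μSv/h
B: 61.0 × (1.19/4.62)² = 4.047 μSv/h
C: 3.86 × (1.20/8.51)² = 0.07675 μSv/h
Total = 7.063 + 4.047 + 0.07675 = 11.19 μSv/h.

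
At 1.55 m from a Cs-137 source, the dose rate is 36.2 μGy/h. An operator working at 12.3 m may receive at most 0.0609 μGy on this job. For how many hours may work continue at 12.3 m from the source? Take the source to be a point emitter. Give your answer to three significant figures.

Applying the 1/r² law, rate at 12.3 m:
36.2 × (1.55/12.3)² = 36.2 × 0.01588 = 0.5749 μGy/h.
Stay time = 0.0609 μGy ÷ 0.5749 μGy/h = 0.1059 h.

0.106 h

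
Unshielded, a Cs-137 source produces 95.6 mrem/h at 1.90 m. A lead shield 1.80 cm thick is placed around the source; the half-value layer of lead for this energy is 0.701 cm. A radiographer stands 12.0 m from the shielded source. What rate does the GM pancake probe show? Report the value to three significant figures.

0.404 mrem/h

Distance alone: (1.90/12.0)² = 0.02507, so 95.6 × 0.02507 = 2.397 mrem/h.
Shield: 1.80/0.701 = 2.568 half-value layers → attenuation 2^(−2.568) = 0.1686.
Combined: 2.397 × 0.1686 = 0.4041 mrem/h.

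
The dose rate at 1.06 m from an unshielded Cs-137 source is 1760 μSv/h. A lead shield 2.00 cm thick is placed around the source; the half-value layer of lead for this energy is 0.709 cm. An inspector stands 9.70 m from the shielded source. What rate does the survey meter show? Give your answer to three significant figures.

2.97 μSv/h

Distance alone: (1.06/9.70)² = 0.01194, so 1760 × 0.01194 = 21.01 μSv/h.
Shield: 2.00/0.709 = 2.821 half-value layers → attenuation 2^(−2.821) = 0.1415.
Combined: 21.01 × 0.1415 = 2.973 μSv/h.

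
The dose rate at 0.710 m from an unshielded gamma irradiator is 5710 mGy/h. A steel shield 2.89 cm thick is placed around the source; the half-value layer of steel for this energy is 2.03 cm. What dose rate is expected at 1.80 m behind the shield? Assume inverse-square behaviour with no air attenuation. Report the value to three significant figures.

Distance alone: 5710 × (0.710/1.80)² = 5710 × 0.1556 = 888.5 mGy/h.
Shield: 2.89/2.03 = 1.424 half-value layers → attenuation 2^(−1.424) = 0.3727.
Combined: 888.5 × 0.3727 = 331.1 mGy/h.

331 mGy/h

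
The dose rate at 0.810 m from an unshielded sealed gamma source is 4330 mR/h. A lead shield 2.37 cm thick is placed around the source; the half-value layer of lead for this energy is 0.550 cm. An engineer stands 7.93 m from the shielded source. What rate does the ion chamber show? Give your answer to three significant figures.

2.28 mR/h

Distance alone: (0.810/7.93)² = 0.01043, so 4330 × 0.01043 = 45.16 mR/h.
Shield: 2.37/0.550 = 4.309 half-value layers → attenuation 2^(−4.309) = 0.05045.
Combined: 45.16 × 0.05045 = 2.278 mR/h.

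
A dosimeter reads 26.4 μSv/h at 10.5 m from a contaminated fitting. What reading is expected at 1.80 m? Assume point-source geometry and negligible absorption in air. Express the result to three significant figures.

Since intensity falls as 1/r², the rate at 1.80 m is
26.4 × (10.5/1.80)² = 26.4 × 34.03 = 898.4 μSv/h.

898 μSv/h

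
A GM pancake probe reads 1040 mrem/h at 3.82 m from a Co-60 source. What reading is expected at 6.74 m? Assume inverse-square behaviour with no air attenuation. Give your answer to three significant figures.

334 mrem/h

Using I₁d₁² = I₂d₂², the rate at 6.74 m is
(3.82/6.74)² = 0.3212, so 1040 × 0.3212 = 334.0 mrem/h.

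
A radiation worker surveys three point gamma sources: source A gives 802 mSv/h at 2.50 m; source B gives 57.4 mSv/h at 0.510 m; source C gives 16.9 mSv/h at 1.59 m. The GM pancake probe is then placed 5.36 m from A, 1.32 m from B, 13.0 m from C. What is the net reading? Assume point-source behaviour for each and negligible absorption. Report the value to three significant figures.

By superposition, sum each source's inverse-square contribution:
A: 802 × (2.50/5.36)² = 174.5 mSv/h
B: 57.4 × (0.510/1.32)² = 8.568 mSv/h
C: 16.9 × (1.59/13.0)² = 0.2528 mSv/h
Total = 174.5 + 8.568 + 0.2528 = 183.3 mSv/h.

183 mSv/h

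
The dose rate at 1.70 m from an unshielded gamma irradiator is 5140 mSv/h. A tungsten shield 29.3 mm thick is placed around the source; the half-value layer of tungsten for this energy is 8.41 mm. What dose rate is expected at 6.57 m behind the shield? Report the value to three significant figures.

Distance alone: 5140 × (1.70/6.57)² = 5140 × 0.06695 = 344.1 mSv/h.
Shield: 29.3/8.41 = 3.484 half-value layers → attenuation 2^(−3.484) = 0.08937.
Combined: 344.1 × 0.08937 = 30.75 mSv/h.

30.8 mSv/h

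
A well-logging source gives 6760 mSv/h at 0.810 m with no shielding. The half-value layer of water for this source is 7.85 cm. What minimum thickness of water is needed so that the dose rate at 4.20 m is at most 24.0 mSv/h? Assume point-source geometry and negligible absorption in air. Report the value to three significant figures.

At 4.20 m, distance alone gives (0.810/4.20)² = 0.03719, so 6760 × 0.03719 = 251.4 mSv/h.
Further attenuation needed: 251.4/24.0 = 10.47.
n = log₂(10.47) = 3.388 half-value layers.
Thickness = 3.388 × 7.85 cm = 26.60 cm.

26.6 cm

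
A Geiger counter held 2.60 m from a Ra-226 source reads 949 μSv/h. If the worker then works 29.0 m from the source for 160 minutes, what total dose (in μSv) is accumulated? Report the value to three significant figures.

20.3 μSv

By the inverse-square law, rate at 29.0 m:
(2.60/29.0)² = 0.008038, so 949 × 0.008038 = 7.628 μSv/h.
Dose = rate × time = 7.628 μSv/h × 2.667 h = 20.34 μSv.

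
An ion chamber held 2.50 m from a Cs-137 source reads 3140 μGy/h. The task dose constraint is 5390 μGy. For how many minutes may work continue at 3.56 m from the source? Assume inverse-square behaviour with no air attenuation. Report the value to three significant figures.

By the inverse-square law, rate at 3.56 m:
(2.50/3.56)² = 0.4932, so 3140 × 0.4932 = 1549 μGy/h.
Stay time = 5390 μGy ÷ 1549 μGy/h = 3.480 h = 208.8 min.

209 min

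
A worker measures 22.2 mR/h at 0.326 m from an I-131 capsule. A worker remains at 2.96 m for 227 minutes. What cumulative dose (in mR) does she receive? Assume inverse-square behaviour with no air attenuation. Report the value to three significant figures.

Since intensity falls as 1/r², rate at 2.96 m:
(0.326/2.96)² = 0.01213, so 22.2 × 0.01213 = 0.2693 mR/h.
Dose = rate × time = 0.2693 mR/h × 3.783 h = 1.019 mR.

1.02 mR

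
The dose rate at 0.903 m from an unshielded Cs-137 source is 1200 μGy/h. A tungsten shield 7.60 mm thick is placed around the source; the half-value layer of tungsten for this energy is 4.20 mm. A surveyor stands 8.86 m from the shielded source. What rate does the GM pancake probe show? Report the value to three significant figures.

Distance alone: 1200 × (0.903/8.86)² = 1200 × 0.01039 = 12.47 μGy/h.
Shield: 7.60/4.20 = 1.810 half-value layers → attenuation 2^(−1.810) = 0.2852.
Combined: 12.47 × 0.2852 = 3.556 μGy/h.

3.56 μGy/h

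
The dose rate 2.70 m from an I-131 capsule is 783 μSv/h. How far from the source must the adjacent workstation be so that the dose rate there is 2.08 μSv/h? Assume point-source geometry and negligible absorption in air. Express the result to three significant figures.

52.4 m

Since intensity falls as 1/r², d₂ = d₁·√(I₁/I₂).
I₁/I₂ = 783/2.08 = 376.4, so d₂ = 2.70 × √376.4 = 52.38 m.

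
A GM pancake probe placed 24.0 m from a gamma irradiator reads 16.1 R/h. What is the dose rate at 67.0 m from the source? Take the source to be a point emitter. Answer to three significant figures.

2.07 R/h

Using I₁d₁² = I₂d₂², scaling from 24.0 m to 67.0 m:
(24.0/67.0)² = 0.1283, so 16.1 × 0.1283 = 2.066 R/h.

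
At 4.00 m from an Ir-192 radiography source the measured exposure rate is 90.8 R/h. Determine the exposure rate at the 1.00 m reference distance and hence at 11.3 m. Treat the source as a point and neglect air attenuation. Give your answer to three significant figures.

1450 R/h; 11.4 R/h

Since intensity falls as 1/r²,
At 1.00 m: (4.00/1.00)² = 16.00, so 90.8 × 16.00 = 1453 R/h
At 11.3 m: 1453 × (1.00/11.3)² = 1453 × 0.007831 = 11.38 R/h.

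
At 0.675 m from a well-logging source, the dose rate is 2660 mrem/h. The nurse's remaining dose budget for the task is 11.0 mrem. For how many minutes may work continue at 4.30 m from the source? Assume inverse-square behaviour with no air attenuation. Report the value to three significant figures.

10.1 min

Applying the 1/r² law, rate at 4.30 m:
2660 × (0.675/4.30)² = 2660 × 0.02464 = 65.54 mrem/h.
Stay time = 11.0 mrem ÷ 65.54 mrem/h = 0.1678 h = 10.07 min.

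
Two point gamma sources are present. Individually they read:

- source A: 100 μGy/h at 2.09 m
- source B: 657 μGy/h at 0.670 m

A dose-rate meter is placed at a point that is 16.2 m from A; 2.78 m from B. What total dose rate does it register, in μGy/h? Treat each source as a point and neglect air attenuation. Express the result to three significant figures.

39.8 μGy/h

By superposition, sum each source's inverse-square contribution:
A: 100 × (2.09/16.2)² = 1.664 μGy/h
B: 657 × (0.670/2.78)² = 38.16 μGy/h
Total = 1.664 + 38.16 = 39.82 μGy/h.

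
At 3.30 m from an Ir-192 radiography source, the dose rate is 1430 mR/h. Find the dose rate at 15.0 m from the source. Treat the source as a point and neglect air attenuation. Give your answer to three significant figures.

By the inverse-square law, the rate at 15.0 m is
1430 × (3.30/15.0)² = 1430 × 0.04840 = 69.21 mR/h.

69.2 mR/h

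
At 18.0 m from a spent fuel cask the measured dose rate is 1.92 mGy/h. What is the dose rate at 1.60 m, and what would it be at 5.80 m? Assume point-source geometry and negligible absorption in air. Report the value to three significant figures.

243 mGy/h; 18.5 mGy/h

Intensity scales as (d₁/d₂)², so
At 1.60 m: (18.0/1.60)² = 126.6, so 1.92 × 126.6 = 243.1 mGy/h
At 5.80 m: 243.1 × (1.60/5.80)² = 243.1 × 0.07610 = 18.50 mGy/h.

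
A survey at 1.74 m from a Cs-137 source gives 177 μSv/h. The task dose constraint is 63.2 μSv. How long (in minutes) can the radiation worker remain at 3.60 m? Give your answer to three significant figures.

Since intensity falls as 1/r², rate at 3.60 m:
177 × (1.74/3.60)² = 177 × 0.2336 = 41.35 μSv/h.
Stay time = 63.2 μSv ÷ 41.35 μSv/h = 1.528 h = 91.68 min.

91.7 min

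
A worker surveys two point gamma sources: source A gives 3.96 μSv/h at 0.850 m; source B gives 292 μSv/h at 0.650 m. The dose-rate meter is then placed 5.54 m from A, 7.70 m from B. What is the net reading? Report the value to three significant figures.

By superposition, sum each source's inverse-square contribution:
A: 3.96 × (0.850/5.54)² = 0.09322 μSv/h
B: 292 × (0.650/7.70)² = 2.081 μSv/h
Total = 0.09322 + 2.081 = 2.174 μSv/h.

2.17 μSv/h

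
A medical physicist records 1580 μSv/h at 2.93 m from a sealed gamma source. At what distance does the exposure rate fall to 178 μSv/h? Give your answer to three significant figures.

8.73 m

Since intensity falls as 1/r², d₂ = d₁·√(I₁/I₂).
I₁/I₂ = 1580/178 = 8.876, so d₂ = 2.93 × √8.876 = 8.729 m.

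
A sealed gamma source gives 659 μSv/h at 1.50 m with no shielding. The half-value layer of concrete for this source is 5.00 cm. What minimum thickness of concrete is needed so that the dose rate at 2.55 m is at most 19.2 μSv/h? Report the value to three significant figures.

17.9 cm

At 2.55 m, distance alone gives 659 × (1.50/2.55)² = 659 × 0.3460 = 228.0 μSv/h.
Further attenuation needed: 228.0/19.2 = 11.88.
n = log₂(11.88) = 3.570 half-value layers.
Thickness = 3.570 × 5.00 cm = 17.85 cm.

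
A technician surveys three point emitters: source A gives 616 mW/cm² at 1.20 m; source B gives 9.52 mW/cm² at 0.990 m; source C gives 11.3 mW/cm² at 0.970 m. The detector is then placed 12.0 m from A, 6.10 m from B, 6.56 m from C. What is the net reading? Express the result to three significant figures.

Each source contributes Iᵢ·(dᵢ/rᵢ)²; contributions add.
A: 616 × (1.20/12.0)² = 6.160 mW/cm²
B: 9.52 × (0.990/6.10)² = 0.2508 mW/cm²
C: 11.3 × (0.970/6.56)² = 0.2471 mW/cm²
Total = 6.160 + 0.2508 + 0.2471 = 6.658 mW/cm².

6.66 mW/cm²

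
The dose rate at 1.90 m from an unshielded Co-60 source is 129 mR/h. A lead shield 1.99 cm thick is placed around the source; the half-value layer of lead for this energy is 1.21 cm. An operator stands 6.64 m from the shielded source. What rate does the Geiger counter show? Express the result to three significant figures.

3.38 mR/h

Distance alone: 129 × (1.90/6.64)² = 129 × 0.08188 = 10.56 mR/h.
Shield: 1.99/1.21 = 1.645 half-value layers → attenuation 2^(−1.645) = 0.3197.
Combined: 10.56 × 0.3197 = 3.376 mR/h.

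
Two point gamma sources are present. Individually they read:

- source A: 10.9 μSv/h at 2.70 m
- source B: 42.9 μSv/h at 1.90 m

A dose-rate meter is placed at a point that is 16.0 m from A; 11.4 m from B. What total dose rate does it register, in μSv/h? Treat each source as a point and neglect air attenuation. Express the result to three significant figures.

By superposition, sum each source's inverse-square contribution:
A: 10.9 × (2.70/16.0)² = 0.3104 μSv/h
B: 42.9 × (1.90/11.4)² = 1.192 μSv/h
Total = 0.3104 + 1.192 = 1.502 μSv/h.

1.50 μSv/h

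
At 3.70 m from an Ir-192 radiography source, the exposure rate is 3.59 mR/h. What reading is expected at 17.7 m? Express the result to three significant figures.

Using I₁d₁² = I₂d₂², the rate at 17.7 m is
(3.70/17.7)² = 0.04370, so 3.59 × 0.04370 = 0.1569 mR/h.

0.157 mR/h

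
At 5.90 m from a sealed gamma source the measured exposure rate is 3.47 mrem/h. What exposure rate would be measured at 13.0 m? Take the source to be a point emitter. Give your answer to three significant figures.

0.715 mrem/h

Using I₁d₁² = I₂d₂², scaling from 5.90 m to 13.0 m:
3.47 × (5.90/13.0)² = 3.47 × 0.2060 = 0.7148 mrem/h.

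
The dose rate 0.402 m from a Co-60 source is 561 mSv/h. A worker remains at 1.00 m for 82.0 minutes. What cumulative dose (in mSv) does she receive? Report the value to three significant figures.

124 mSv

Using I₁d₁² = I₂d₂², rate at 1.00 m:
561 × (0.402/1.00)² = 561 × 0.1616 = 90.66 mSv/h.
Dose = rate × time = 90.66 mSv/h × 1.367 h = 123.9 mSv.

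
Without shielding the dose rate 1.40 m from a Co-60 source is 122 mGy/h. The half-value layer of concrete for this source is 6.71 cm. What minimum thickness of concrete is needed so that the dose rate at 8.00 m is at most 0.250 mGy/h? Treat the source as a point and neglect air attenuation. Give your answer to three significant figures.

26.2 cm

At 8.00 m, distance alone gives (1.40/8.00)² = 0.03062, so 122 × 0.03062 = 3.736 mGy/h.
Further attenuation needed: 3.736/0.250 = 14.94.
n = log₂(14.94) = 3.901 half-value layers.
Thickness = 3.901 × 6.71 cm = 26.18 cm.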